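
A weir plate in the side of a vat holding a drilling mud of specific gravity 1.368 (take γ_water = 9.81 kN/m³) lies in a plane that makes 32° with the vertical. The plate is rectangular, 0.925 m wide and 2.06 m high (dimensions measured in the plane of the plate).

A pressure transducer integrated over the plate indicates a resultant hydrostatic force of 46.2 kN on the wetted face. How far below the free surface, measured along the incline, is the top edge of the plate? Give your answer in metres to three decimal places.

γ = 1.368 × 9.81 = 13.42008 kN/m³.
A = 0.925 × 2.06 = 1.9055 m².
From F = γ·h_c·A, the centroid depth is h_c = 46.2/(13.42008 × 1.9055) = 1.80667 m.
The plate makes 32° with the vertical, i.e. θ = 90° − 32° = 58° to the horizontal. Measuring y along the incline from the free-surface line, vertical depth h = y·sinθ with sinθ = 0.848048.
Along the incline, y_c = h_c/sinθ = 1.80667/0.848048 = 2.13039 m.
The centroid lies 2.06/2 = 1.03 m below the top edge, so the top edge sits at y_top = 2.13039 − 1.03 = 1.10039 m along the incline.

y_top ≈ 1.100 m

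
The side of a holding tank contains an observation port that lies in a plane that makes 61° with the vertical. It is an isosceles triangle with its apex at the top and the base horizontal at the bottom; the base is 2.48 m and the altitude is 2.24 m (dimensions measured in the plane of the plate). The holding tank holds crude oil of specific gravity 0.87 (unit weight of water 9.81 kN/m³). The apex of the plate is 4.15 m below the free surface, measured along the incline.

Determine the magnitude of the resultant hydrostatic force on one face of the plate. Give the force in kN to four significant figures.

γ = 0.87 × 9.81 = 8.5347 kN/m³.
The plate makes 61° with the vertical, i.e. θ = 90° − 61° = 29° to the horizontal. Measuring y along the incline from the free-surface line, vertical depth h = y·sinθ with sinθ = 0.484810.
With the apex up, the centroid sits 2h/3 = 2 × 2.24/3 = 1.49333 m below the apex, so y_c = 4.15 + 1.49333 = 5.64333 m and h_c = 5.64333 × 0.484810 = 2.73594 m.
A = ½ × 2.48 × 2.24 = 2.7776 m².
Resultant F = γ·h_c·A = 8.5347 × 2.73594 × 2.7776 = 64.8581 kN.

F ≈ 64.86 kN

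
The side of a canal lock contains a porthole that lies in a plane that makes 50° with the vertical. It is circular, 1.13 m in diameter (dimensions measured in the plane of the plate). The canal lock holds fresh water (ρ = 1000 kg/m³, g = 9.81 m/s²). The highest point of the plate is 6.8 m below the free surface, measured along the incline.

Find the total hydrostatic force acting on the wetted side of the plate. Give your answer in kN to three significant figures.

F ≈ 46.6 kN

γ = ρg = 1000 × 9.81 = 9810 N/m³ = 9.81 kN/m³.
The plate makes 50° with the vertical, i.e. θ = 90° − 50° = 40° to the horizontal. Measuring y along the incline from the free-surface line, vertical depth h = y·sinθ with sinθ = 0.642788.
The centroid is at the centre, 0.565 m below the top of the plate, so y_c = 6.8 + 0.565 = 7.365 m and h_c = 7.365 × 0.642788 = 4.73413 m.
A = π(0.565)² = 1.00287 m².
Resultant F = γ·h_c·A = 9.81 × 4.73413 × 1.00287 = 46.5751 kN.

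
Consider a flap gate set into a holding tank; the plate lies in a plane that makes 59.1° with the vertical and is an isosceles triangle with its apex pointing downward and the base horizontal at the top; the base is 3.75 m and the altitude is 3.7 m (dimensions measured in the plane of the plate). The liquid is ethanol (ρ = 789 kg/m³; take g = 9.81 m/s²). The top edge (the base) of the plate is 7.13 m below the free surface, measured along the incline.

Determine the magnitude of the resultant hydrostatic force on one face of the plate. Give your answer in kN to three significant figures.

γ = ρg = 789 × 9.81 / 1000 = 7.74009 kN/m³.
The plate makes 59.1° with the vertical, i.e. θ = 90° − 59.1° = 30.9° to the horizontal. Measuring y along the incline from the free-surface line, vertical depth h = y·sinθ with sinθ = 0.513541.
With the apex down, the centroid sits h/3 = 3.7/3 = 1.23333 m below the base (the top edge), so y_c = 7.13 + 1.23333 = 8.36333 m and h_c = 8.36333 × 0.513541 = 4.29491 m.
A = ½ × 3.75 × 3.7 = 6.9375 m².
Resultant F = γ·h_c·A = 7.74009 × 4.29491 × 6.9375 = 230.623 kN.

F ≈ 231 kN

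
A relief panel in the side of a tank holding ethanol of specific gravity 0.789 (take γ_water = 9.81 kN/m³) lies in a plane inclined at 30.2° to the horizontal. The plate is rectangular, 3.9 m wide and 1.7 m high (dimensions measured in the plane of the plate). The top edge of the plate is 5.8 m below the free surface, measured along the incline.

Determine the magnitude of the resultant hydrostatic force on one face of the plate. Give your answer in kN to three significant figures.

γ = 0.789 × 9.81 = 7.74009 kN/m³.
Let θ = 30.2° be the plate's angle to the horizontal; measure y along the incline from where the plane meets the free surface. Vertical depth h = y·sinθ with sinθ = 0.503020.
The centroid lies 1.7/2 = 0.85 m below the top edge, so y_c = 5.8 + 0.85 = 6.65 m and h_c = 6.65 × 0.503020 = 3.34508 m.
A = 3.9 × 1.7 = 6.63 m².
Resultant F = γ·h_c·A = 7.74009 × 3.34508 × 6.63 = 171.659 kN.

F ≈ 172 kN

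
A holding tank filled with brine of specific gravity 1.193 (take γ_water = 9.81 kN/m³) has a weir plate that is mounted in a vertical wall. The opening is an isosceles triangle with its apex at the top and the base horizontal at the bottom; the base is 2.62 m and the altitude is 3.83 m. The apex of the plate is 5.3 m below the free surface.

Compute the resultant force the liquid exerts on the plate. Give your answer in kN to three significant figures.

F ≈ 461 kN

γ = 1.193 × 9.81 = 11.70333 kN/m³.
With the apex up, the centroid sits 2h/3 = 2 × 3.83/3 = 2.55333 m below the apex, so the centroid depth is h_c = 5.3 + 2.55333 = 7.85333 m.
A = ½ × 2.62 × 3.83 = 5.0173 m².
Resultant F = γ·h_c·A = 11.70333 × 7.85333 × 5.0173 = 461.141 kN.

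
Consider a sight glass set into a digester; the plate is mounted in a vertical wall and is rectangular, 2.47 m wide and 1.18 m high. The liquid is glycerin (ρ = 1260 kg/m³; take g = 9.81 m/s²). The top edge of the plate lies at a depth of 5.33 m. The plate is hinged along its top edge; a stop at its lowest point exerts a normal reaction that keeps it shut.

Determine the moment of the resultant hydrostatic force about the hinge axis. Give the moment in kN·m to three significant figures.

γ = ρg = 1260 × 9.81 / 1000 = 12.3606 kN/m³.
The centroid lies 1.18/2 = 0.59 m below the top edge, so the centroid depth is h_c = 5.33 + 0.59 = 5.92 m.
A = 2.47 × 1.18 = 2.9146 m².
Resultant F = γ·h_c·A = 12.3606 × 5.92 × 2.9146 = 213.275 kN.
I_c = b·h³/12 = 2.47 × 1.18³/12 = 0.338191 m⁴.
Centre of pressure: y_p = y_c + I_c/(y_c·A) = 5.92 + 0.338191/(5.92 × 2.9146) = 5.92 + 0.0196002 = 5.9396 m along the plane.
The resultant acts 0.59 + 0.0196002 = 0.6096 m (along the plate) below the hinge at the top edge, so the moment about the hinge is M = F × 0.6096 = 213.275 × 0.6096 = 130.012 kN·m.

M ≈ 130 kN·m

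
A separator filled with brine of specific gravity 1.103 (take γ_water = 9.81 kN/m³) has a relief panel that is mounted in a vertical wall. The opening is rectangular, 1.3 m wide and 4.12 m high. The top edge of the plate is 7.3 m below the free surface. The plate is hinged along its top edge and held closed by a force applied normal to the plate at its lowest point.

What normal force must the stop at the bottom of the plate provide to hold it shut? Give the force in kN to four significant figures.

γ = 1.103 × 9.81 = 10.82043 kN/m³.
The centroid lies 4.12/2 = 2.06 m below the top edge, so the centroid depth is h_c = 7.3 + 2.06 = 9.36 m.
A = 1.3 × 4.12 = 5.356 m².
Resultant F = γ·h_c·A = 10.82043 × 9.36 × 5.356 = 542.452 kN.
I_c = b·h³/12 = 1.3 × 4.12³/12 = 7.57624 m⁴.
Centre of pressure: y_p = y_c + I_c/(y_c·A) = 9.36 + 7.57624/(9.36 × 5.356) = 9.36 + 0.151125 = 9.51112 m along the plane.
The resultant acts 2.06 + 0.151125 = 2.21113 m (along the plate) below the hinge at the top edge, so the moment about the hinge is M = F × 2.21113 = 542.452 × 2.21113 = 1199.43 kN·m.
A normal force at the bottom, 4.12 m from the hinge, must supply this moment: P = 1199.43/4.12 = 291.124 kN.

P ≈ 291.1 kN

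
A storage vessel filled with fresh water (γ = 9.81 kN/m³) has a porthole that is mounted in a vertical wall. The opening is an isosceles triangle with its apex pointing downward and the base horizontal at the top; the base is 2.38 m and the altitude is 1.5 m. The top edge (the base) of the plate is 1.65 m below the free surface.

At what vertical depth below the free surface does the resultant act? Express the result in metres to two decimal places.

γ = 9.81 kN/m³.
With the apex down, the centroid sits h/3 = 1.5/3 = 0.5 m below the base (the top edge), so the centroid depth is h_c = 1.65 + 0.5 = 2.15 m.
A = ½ × 2.38 × 1.5 = 1.785 m².
Resultant F = γ·h_c·A = 9.81 × 2.15 × 1.785 = 37.6483 kN.
I_c = b·h³/36 = 2.38 × 1.5³/36 = 0.223125 m⁴.
Centre of pressure: y_p = y_c + I_c/(y_c·A) = 2.15 + 0.223125/(2.15 × 1.785) = 2.15 + 0.0581395 = 2.20814 m along the plane.

h_p = 2.21 m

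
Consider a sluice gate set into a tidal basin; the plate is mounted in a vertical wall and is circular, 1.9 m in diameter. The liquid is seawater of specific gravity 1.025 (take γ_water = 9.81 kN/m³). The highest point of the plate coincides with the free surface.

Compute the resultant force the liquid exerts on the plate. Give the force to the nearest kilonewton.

F ≈ 27 kN

γ = 1.025 × 9.81 = 10.05525 kN/m³.
The centroid is at the centre, 0.95 m below the top of the plate, so the centroid depth is h_c = 0.95 m.
A = π(0.95)² = 2.83529 m².
Resultant F = γ·h_c·A = 10.05525 × 0.95 × 2.83529 = 27.0841 kN.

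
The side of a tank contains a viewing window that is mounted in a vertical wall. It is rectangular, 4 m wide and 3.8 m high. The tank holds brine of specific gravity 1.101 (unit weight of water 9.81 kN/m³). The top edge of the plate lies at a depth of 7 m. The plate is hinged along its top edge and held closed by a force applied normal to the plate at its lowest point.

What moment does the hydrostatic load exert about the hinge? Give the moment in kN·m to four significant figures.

M ≈ 2974 kN·m

γ = 1.101 × 9.81 = 10.80081 kN/m³.
The centroid lies 3.8/2 = 1.9 m below the top edge, so the centroid depth is h_c = 7 + 1.9 = 8.9 m.
A = 4 × 3.8 = 15.2 m².
Resultant F = γ·h_c·A = 10.80081 × 8.9 × 15.2 = 1461.13 kN.
I_c = b·h³/12 = 4 × 3.8³/12 = 18.2907 m⁴.
Centre of pressure: y_p = y_c + I_c/(y_c·A) = 8.9 + 18.2907/(8.9 × 15.2) = 8.9 + 0.135206 = 9.03521 m along the plane.
The resultant acts 1.9 + 0.135206 = 2.03521 m (along the plate) below the hinge at the top edge, so the moment about the hinge is M = F × 2.03521 = 1461.13 × 2.03521 = 2973.71 kN·m.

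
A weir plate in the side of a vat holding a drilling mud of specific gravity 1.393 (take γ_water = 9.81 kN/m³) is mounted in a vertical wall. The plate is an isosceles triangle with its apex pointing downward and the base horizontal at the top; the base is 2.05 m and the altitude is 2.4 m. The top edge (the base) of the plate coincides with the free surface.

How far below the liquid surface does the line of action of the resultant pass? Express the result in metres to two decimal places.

h_p = 1.20 m

γ = 1.393 × 9.81 = 13.66533 kN/m³.
With the apex down, the centroid sits h/3 = 2.4/3 = 0.8 m below the base (the top edge), so the centroid depth is h_c = 0.8 m.
A = ½ × 2.05 × 2.4 = 2.46 m².
Resultant F = γ·h_c·A = 13.66533 × 0.8 × 2.46 = 26.8934 kN.
I_c = b·h³/36 = 2.05 × 2.4³/36 = 0.7872 m⁴.
Centre of pressure: y_p = y_c + I_c/(y_c·A) = 0.8 + 0.7872/(0.8 × 2.46) = 0.8 + 0.4 = 1.2 m along the plane.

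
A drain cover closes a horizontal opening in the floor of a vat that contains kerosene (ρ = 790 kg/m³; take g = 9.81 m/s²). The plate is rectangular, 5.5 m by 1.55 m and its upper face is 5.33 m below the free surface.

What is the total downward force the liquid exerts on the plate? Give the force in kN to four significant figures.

γ = ρg = 790 × 9.81 / 1000 = 7.7499 kN/m³.
The plate is horizontal, so pressure is uniform at p = γ·h = 7.7499 × 5.33 = 41.307 kN/m².
A = 5.5 × 1.55 = 8.525 m².
F = p·A = 41.307 × 8.525 = 352.142 kN.

F ≈ 352.1 kN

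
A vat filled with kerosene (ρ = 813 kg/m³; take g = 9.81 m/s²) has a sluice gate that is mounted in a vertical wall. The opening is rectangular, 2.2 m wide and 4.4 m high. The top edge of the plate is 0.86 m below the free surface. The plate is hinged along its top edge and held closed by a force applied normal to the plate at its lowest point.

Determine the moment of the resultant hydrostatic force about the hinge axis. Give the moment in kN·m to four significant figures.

M ≈ 644.3 kN·m

γ = ρg = 813 × 9.81 / 1000 = 7.97553 kN/m³.
The centroid lies 4.4/2 = 2.2 m below the top edge, so the centroid depth is h_c = 0.86 + 2.2 = 3.06 m.
A = 2.2 × 4.4 = 9.68 m².
Resultant F = γ·h_c·A = 7.97553 × 3.06 × 9.68 = 236.242 kN.
I_c = b·h³/12 = 2.2 × 4.4³/12 = 15.6171 m⁴.
Centre of pressure: y_p = y_c + I_c/(y_c·A) = 3.06 + 15.6171/(3.06 × 9.68) = 3.06 + 0.527234 = 3.58723 m along the plane.
The resultant acts 2.2 + 0.527234 = 2.72723 m (along the plate) below the hinge at the top edge, so the moment about the hinge is M = F × 2.72723 = 236.242 × 2.72723 = 644.286 kN·m.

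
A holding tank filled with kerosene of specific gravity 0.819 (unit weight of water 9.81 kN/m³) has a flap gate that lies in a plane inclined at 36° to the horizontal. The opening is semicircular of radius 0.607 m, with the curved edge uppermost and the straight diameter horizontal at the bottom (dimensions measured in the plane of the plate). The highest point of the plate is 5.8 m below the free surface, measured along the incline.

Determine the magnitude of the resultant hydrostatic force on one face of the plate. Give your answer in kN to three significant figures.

F ≈ 16.8 kN

γ = 0.819 × 9.81 = 8.03439 kN/m³.
Let θ = 36° be the plate's angle to the horizontal; measure y along the incline from where the plane meets the free surface. Vertical depth h = y·sinθ with sinθ = 0.587785.
The centroid lies 4r/(3π) = 0.257619 m above the diameter, so r − 4r/(3π) = 0.607 − 0.257619 = 0.349381 m below the topmost point, so y_c = 5.8 + 0.349381 = 6.14938 m and h_c = 6.14938 × 0.587785 = 3.61451 m.
A = πr²/2 = π × 0.607²/2 = 0.578758 m².
Resultant F = γ·h_c·A = 8.03439 × 3.61451 × 0.578758 = 16.8074 kN.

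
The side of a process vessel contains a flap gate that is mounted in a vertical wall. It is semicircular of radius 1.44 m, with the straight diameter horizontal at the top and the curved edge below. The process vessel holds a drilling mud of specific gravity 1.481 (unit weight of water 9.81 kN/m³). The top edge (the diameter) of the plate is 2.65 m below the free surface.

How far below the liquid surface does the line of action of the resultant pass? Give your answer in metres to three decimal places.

h_p = 3.306 m

γ = 1.481 × 9.81 = 14.52861 kN/m³.
The centroid of a semicircle lies 4r/(3π) = 0.611155 m from the diameter, here below the top edge, so the centroid depth is h_c = 2.65 + 0.611155 = 3.26116 m.
A = πr²/2 = π × 1.44²/2 = 3.2572 m².
Resultant F = γ·h_c·A = 14.52861 × 3.26116 × 3.2572 = 154.327 kN.
I_c = (π/8 − 8/(9π))·r⁴ = 0.109757 × 1.44⁴ = 0.471935 m⁴.
Centre of pressure: y_p = y_c + I_c/(y_c·A) = 3.26116 + 0.471935/(3.26116 × 3.2572) = 3.26116 + 0.0444289 = 3.30559 m along the plane.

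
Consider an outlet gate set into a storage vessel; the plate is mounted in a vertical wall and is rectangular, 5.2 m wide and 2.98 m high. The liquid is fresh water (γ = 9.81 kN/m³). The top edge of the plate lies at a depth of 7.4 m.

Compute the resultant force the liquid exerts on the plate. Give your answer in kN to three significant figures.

γ = 9.81 kN/m³.
The centroid lies 2.98/2 = 1.49 m below the top edge, so the centroid depth is h_c = 7.4 + 1.49 = 8.89 m.
A = 5.2 × 2.98 = 15.496 m².
Resultant F = γ·h_c·A = 9.81 × 8.89 × 15.496 = 1351.42 kN.

F ≈ 1350 kN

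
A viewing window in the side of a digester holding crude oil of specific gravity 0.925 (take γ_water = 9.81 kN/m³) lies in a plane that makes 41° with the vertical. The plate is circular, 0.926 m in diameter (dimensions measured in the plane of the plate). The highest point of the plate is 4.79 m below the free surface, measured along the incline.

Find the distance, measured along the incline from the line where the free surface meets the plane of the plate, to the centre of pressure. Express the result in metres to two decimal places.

y_p = 5.26 m

γ = 0.925 × 9.81 = 9.07425 kN/m³.
The plate makes 41° with the vertical, i.e. θ = 90° − 41° = 49° to the horizontal. Measuring y along the incline from the free-surface line, vertical depth h = y·sinθ with sinθ = 0.754710.
The centroid is at the centre, 0.463 m below the top of the plate, so y_c = 4.79 + 0.463 = 5.253 m and h_c = 5.253 × 0.754710 = 3.96449 m.
A = π(0.463)² = 0.67346 m².
Resultant F = γ·h_c·A = 9.07425 × 3.96449 × 0.67346 = 24.2276 kN.
I_c = πr⁴/4 = π × 0.463⁴/4 = 0.0360922 m⁴.
Centre of pressure: y_p = y_c + I_c/(y_c·A) = 5.253 + 0.0360922/(5.253 × 0.67346) = 5.253 + 0.0102022 = 5.2632 m along the plane.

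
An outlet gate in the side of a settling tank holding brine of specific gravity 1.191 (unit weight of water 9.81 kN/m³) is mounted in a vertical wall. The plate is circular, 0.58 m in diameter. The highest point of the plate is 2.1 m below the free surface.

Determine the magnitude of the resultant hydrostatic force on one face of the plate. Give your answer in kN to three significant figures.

γ = 1.191 × 9.81 = 11.68371 kN/m³.
The centroid is at the centre, 0.29 m below the top of the plate, so the centroid depth is h_c = 2.1 + 0.29 = 2.39 m.
A = π(0.29)² = 0.264208 m².
Resultant F = γ·h_c·A = 11.68371 × 2.39 × 0.264208 = 7.37776 kN.

F ≈ 7.38 kN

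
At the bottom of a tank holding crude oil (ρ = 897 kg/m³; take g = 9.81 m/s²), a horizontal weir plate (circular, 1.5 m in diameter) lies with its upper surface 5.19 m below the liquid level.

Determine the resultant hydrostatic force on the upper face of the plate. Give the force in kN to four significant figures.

F ≈ 80.71 kN

γ = ρg = 897 × 9.81 / 1000 = 8.79957 kN/m³.
The plate is horizontal, so pressure is uniform at p = γ·h = 8.79957 × 5.19 = 45.6698 kN/m².
A = π(0.75)² = 1.76715 m².
F = p·A = 45.6698 × 1.76715 = 80.7054 kN.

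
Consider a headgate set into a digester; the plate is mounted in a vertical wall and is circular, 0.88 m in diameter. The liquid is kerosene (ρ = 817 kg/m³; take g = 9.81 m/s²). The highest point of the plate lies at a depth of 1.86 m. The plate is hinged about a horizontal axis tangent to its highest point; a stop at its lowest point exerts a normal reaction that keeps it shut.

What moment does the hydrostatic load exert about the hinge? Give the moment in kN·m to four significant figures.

M ≈ 5.169 kN·m

γ = ρg = 817 × 9.81 / 1000 = 8.01477 kN/m³.
The centroid is at the centre, 0.44 m below the top of the plate, so the centroid depth is h_c = 1.86 + 0.44 = 2.3 m.
A = π(0.44)² = 0.608212 m².
Resultant F = γ·h_c·A = 8.01477 × 2.3 × 0.608212 = 11.2118 kN.
I_c = πr⁴/4 = π × 0.44⁴/4 = 0.0294375 m⁴.
Centre of pressure: y_p = y_c + I_c/(y_c·A) = 2.3 + 0.0294375/(2.3 × 0.608212) = 2.3 + 0.0210435 = 2.32104 m along the plane.
The resultant acts 0.44 + 0.0210435 = 0.461043 m (along the plate) below the hinge at the top edge, so the moment about the hinge is M = F × 0.461043 = 11.2118 × 0.461043 = 5.16912 kN·m.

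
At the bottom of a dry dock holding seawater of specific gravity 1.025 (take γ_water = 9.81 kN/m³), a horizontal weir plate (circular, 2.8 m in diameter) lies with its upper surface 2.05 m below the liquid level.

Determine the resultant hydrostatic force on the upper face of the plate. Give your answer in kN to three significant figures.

γ = 1.025 × 9.81 = 10.05525 kN/m³.
The plate is horizontal, so pressure is uniform at p = γ·h = 10.05525 × 2.05 = 20.6133 kN/m².
A = π(1.4)² = 6.15752 m².
F = p·A = 20.6133 × 6.15752 = 126.927 kN.

F ≈ 127 kN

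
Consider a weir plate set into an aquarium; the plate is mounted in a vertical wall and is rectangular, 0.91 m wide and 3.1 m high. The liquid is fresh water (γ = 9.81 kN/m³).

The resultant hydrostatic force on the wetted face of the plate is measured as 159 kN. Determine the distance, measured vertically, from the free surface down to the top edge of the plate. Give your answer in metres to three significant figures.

d_top ≈ 4.20 m

γ = 9.81 kN/m³.
A = 0.91 × 3.1 = 2.821 m².
From F = γ·h_c·A, the centroid depth is h_c = 159/(9.81 × 2.821) = 5.74546 m.
The centroid lies 3.1/2 = 1.55 m below the top edge, so the top edge sits at h_top = 5.74546 − 1.55 = 4.19546 m below the surface.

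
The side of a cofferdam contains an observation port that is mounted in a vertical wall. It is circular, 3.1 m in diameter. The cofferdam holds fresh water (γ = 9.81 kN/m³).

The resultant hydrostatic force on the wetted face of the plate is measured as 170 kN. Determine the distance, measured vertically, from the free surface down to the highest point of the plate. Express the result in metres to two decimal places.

d_top ≈ 0.75 m

γ = 9.81 kN/m³.
A = π(1.55)² = 7.54768 m².
From F = γ·h_c·A, the centroid depth is h_c = 170/(9.81 × 7.54768) = 2.29597 m.
The centroid is at the centre, 1.55 m below the top of the plate, so the highest point sits at h_top = 2.29597 − 1.55 = 0.74597 m below the surface.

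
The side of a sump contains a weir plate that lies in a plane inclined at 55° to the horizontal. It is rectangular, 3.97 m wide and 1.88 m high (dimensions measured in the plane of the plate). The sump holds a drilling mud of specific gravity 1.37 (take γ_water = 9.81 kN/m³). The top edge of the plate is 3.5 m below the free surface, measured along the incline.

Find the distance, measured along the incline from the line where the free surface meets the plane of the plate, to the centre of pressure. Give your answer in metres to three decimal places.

γ = 1.37 × 9.81 = 13.4397 kN/m³.
Let θ = 55° be the plate's angle to the horizontal; measure y along the incline from where the plane meets the free surface. Vertical depth h = y·sinθ with sinθ = 0.819152.
The centroid lies 1.88/2 = 0.94 m below the top edge, so y_c = 3.5 + 0.94 = 4.44 m and h_c = 4.44 × 0.819152 = 3.63703 m.
A = 3.97 × 1.88 = 7.4636 m².
Resultant F = γ·h_c·A = 13.4397 × 3.63703 × 7.4636 = 364.825 kN.
I_c = b·h³/12 = 3.97 × 1.88³/12 = 2.19828 m⁴.
Centre of pressure: y_p = y_c + I_c/(y_c·A) = 4.44 + 2.19828/(4.44 × 7.4636) = 4.44 + 0.0663364 = 4.50634 m along the plane.

y_p = 4.506 m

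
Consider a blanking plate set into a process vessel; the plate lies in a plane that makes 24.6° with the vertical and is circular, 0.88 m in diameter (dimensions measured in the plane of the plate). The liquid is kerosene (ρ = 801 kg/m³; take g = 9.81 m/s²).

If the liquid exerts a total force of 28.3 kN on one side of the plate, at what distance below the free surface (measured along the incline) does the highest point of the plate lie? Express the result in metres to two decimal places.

γ = ρg = 801 × 9.81 / 1000 = 7.85781 kN/m³.
A = π(0.44)² = 0.608212 m².
From F = γ·h_c·A, the centroid depth is h_c = 28.3/(7.85781 × 0.608212) = 5.92148 m.
The plate makes 24.6° with the vertical, i.e. θ = 90° − 24.6° = 65.4° to the horizontal. Measuring y along the incline from the free-surface line, vertical depth h = y·sinθ with sinθ = 0.909236.
Along the incline, y_c = h_c/sinθ = 5.92148/0.909236 = 6.51259 m.
The centroid is at the centre, 0.44 m below the top of the plate, so the highest point sits at y_top = 6.51259 − 0.44 = 6.07259 m along the incline.

y_top ≈ 6.07 m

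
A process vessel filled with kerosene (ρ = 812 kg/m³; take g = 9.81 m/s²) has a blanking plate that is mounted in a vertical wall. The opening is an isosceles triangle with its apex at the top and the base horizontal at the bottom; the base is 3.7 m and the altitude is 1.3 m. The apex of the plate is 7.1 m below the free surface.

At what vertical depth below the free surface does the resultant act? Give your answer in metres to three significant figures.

γ = ρg = 812 × 9.81 / 1000 = 7.96572 kN/m³.
With the apex up, the centroid sits 2h/3 = 2 × 1.3/3 = 0.866667 m below the apex, so the centroid depth is h_c = 7.1 + 0.866667 = 7.96667 m.
A = ½ × 3.7 × 1.3 = 2.405 m².
Resultant F = γ·h_c·A = 7.96572 × 7.96667 × 2.405 = 152.622 kN.
I_c = b·h³/36 = 3.7 × 1.3³/36 = 0.225803 m⁴.
Centre of pressure: y_p = y_c + I_c/(y_c·A) = 7.96667 + 0.225803/(7.96667 × 2.405) = 7.96667 + 0.0117852 = 7.97846 m along the plane.

h_p = 7.98 m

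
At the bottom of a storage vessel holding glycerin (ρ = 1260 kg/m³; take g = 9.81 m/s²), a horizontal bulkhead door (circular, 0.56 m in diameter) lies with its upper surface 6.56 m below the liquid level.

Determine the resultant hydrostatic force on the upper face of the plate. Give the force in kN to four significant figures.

F ≈ 19.97 kN

γ = ρg = 1260 × 9.81 / 1000 = 12.3606 kN/m³.
The plate is horizontal, so pressure is uniform at p = γ·h = 12.3606 × 6.56 = 81.0855 kN/m².
A = π(0.28)² = 0.246301 m².
F = p·A = 81.0855 × 0.246301 = 19.9714 kN.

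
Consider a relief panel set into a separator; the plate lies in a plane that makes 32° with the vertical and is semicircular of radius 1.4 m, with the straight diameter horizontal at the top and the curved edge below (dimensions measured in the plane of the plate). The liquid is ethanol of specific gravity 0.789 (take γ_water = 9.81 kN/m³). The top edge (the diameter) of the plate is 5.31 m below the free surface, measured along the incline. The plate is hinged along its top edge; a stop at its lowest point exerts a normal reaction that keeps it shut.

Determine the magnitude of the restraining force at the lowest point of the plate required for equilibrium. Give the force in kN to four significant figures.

γ = 0.789 × 9.81 = 7.74009 kN/m³.
The plate makes 32° with the vertical, i.e. θ = 90° − 32° = 58° to the horizontal. Measuring y along the incline from the free-surface line, vertical depth h = y·sinθ with sinθ = 0.848048.
The centroid of a semicircle lies 4r/(3π) = 0.594178 m from the diameter, here below the top edge, so y_c = 5.31 + 0.594178 = 5.90418 m and h_c = 5.90418 × 0.848048 = 5.00703 m.
A = πr²/2 = π × 1.4²/2 = 3.07876 m².
Resultant F = γ·h_c·A = 7.74009 × 5.00703 × 3.07876 = 119.317 kN.
I_c = (π/8 − 8/(9π))·r⁴ = 0.109757 × 1.4⁴ = 0.421642 m⁴.
Centre of pressure: y_p = y_c + I_c/(y_c·A) = 5.90418 + 0.421642/(5.90418 × 3.07876) = 5.90418 + 0.0231958 = 5.92738 m along the plane.
The resultant acts 0.594178 + 0.0231958 = 0.617374 m (along the plate) below the hinge at the top edge, so the moment about the hinge is M = F × 0.617374 = 119.317 × 0.617374 = 73.6632 kN·m.
A normal force at the bottom, 1.4 m from the hinge, must supply this moment: P = 73.6632/1.4 = 52.6166 kN.

P ≈ 52.62 kN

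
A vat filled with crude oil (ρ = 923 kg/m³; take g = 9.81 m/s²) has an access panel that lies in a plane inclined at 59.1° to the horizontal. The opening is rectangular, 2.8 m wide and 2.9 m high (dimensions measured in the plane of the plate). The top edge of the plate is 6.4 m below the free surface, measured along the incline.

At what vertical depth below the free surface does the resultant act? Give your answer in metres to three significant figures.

γ = ρg = 923 × 9.81 / 1000 = 9.05463 kN/m³.
Let θ = 59.1° be the plate's angle to the horizontal; measure y along the incline from where the plane meets the free surface. Vertical depth h = y·sinθ with sinθ = 0.858065.
The centroid lies 2.9/2 = 1.45 m below the top edge, so y_c = 6.4 + 1.45 = 7.85 m and h_c = 7.85 × 0.858065 = 6.73581 m.
A = 2.8 × 2.9 = 8.12 m².
Resultant F = γ·h_c·A = 9.05463 × 6.73581 × 8.12 = 495.241 kN.
I_c = b·h³/12 = 2.8 × 2.9³/12 = 5.69077 m⁴.
Centre of pressure: y_p = y_c + I_c/(y_c·A) = 7.85 + 5.69077/(7.85 × 8.12) = 7.85 + 0.0892782 = 7.93928 m along the plane.
Vertically, h_p = y_p·sinθ = 7.93928 × 0.858065 = 6.81242 m.

h_p = 6.81 m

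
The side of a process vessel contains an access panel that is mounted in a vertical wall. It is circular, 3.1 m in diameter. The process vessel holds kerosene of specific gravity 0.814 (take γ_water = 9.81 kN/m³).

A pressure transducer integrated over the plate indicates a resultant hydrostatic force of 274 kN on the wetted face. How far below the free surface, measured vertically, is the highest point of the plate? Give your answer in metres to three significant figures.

γ = 0.814 × 9.81 = 7.98534 kN/m³.
A = π(1.55)² = 7.54768 m².
From F = γ·h_c·A, the centroid depth is h_c = 274/(7.98534 × 7.54768) = 4.54615 m.
The centroid is at the centre, 1.55 m below the top of the plate, so the highest point sits at h_top = 4.54615 − 1.55 = 2.99615 m below the surface.

d_top ≈ 3.00 m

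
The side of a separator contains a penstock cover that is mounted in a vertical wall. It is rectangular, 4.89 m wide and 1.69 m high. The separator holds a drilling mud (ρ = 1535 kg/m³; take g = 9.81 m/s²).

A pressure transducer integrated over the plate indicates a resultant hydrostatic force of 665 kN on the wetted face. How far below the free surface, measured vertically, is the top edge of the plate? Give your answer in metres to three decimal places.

γ = ρg = 1535 × 9.81 / 1000 = 15.05835 kN/m³.
A = 4.89 × 1.69 = 8.2641 m².
From F = γ·h_c·A, the centroid depth is h_c = 665/(15.05835 × 8.2641) = 5.34378 m.
The centroid lies 1.69/2 = 0.845 m below the top edge, so the top edge sits at h_top = 5.34378 − 0.845 = 4.49878 m below the surface.

d_top ≈ 4.499 m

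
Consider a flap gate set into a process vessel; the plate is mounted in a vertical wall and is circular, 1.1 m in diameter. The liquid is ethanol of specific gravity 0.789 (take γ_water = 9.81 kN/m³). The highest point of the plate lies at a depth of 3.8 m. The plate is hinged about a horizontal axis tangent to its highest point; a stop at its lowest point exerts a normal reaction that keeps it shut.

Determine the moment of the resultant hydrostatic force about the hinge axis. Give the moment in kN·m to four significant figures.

M ≈ 18.15 kN·m

γ = 0.789 × 9.81 = 7.74009 kN/m³.
The centroid is at the centre, 0.55 m below the top of the plate, so the centroid depth is h_c = 3.8 + 0.55 = 4.35 m.
A = π(0.55)² = 0.950332 m².
Resultant F = γ·h_c·A = 7.74009 × 4.35 × 0.950332 = 31.9971 kN.
I_c = πr⁴/4 = π × 0.55⁴/4 = 0.0718688 m⁴.
Centre of pressure: y_p = y_c + I_c/(y_c·A) = 4.35 + 0.0718688/(4.35 × 0.950332) = 4.35 + 0.017385 = 4.36738 m along the plane.
The resultant acts 0.55 + 0.017385 = 0.567385 m (along the plate) below the hinge at the top edge, so the moment about the hinge is M = F × 0.567385 = 31.9971 × 0.567385 = 18.1547 kN·m.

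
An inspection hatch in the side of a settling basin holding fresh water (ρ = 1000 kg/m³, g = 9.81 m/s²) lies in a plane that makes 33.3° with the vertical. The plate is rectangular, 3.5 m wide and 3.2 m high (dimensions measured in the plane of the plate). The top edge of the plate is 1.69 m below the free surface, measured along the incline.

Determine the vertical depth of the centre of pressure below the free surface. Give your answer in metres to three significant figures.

γ = ρg = 1000 × 9.81 = 9810 N/m³ = 9.81 kN/m³.
The plate makes 33.3° with the vertical, i.e. θ = 90° − 33.3° = 56.7° to the horizontal. Measuring y along the incline from the free-surface line, vertical depth h = y·sinθ with sinθ = 0.835807.
The centroid lies 3.2/2 = 1.6 m below the top edge, so y_c = 1.69 + 1.6 = 3.29 m and h_c = 3.29 × 0.835807 = 2.74981 m.
A = 3.5 × 3.2 = 11.2 m².
Resultant F = γ·h_c·A = 9.81 × 2.74981 × 11.2 = 302.127 kN.
I_c = b·h³/12 = 3.5 × 3.2³/12 = 9.55733 m⁴.
Centre of pressure: y_p = y_c + I_c/(y_c·A) = 3.29 + 9.55733/(3.29 × 11.2) = 3.29 + 0.259372 = 3.54937 m along the plane.
Vertically, h_p = y_p·sinθ = 3.54937 × 0.835807 = 2.96659 m.

h_p = 2.97 m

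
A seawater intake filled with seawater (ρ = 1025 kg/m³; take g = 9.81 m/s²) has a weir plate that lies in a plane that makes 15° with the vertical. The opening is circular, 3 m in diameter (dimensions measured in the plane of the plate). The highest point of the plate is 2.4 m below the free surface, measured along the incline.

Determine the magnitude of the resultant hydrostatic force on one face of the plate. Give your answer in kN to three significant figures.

F ≈ 268 kN

γ = ρg = 1025 × 9.81 / 1000 = 10.05525 kN/m³.
The plate makes 15° with the vertical, i.e. θ = 90° − 15° = 75° to the horizontal. Measuring y along the incline from the free-surface line, vertical depth h = y·sinθ with sinθ = 0.965926.
The centroid is at the centre, 1.5 m below the top of the plate, so y_c = 2.4 + 1.5 = 3.9 m and h_c = 3.9 × 0.965926 = 3.76711 m.
A = π(1.5)² = 7.06858 m².
Resultant F = γ·h_c·A = 10.05525 × 3.76711 × 7.06858 = 267.752 kN.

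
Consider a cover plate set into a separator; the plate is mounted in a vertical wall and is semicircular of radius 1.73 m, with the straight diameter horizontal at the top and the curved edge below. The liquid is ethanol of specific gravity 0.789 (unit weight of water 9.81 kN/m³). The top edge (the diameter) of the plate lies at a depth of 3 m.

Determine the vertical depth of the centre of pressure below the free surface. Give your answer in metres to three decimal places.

γ = 0.789 × 9.81 = 7.74009 kN/m³.
The centroid of a semicircle lies 4r/(3π) = 0.734235 m from the diameter, here below the top edge, so the centroid depth is h_c = 3 + 0.734235 = 3.73423 m.
A = πr²/2 = π × 1.73²/2 = 4.70124 m².
Resultant F = γ·h_c·A = 7.74009 × 3.73423 × 4.70124 = 135.881 kN.
I_c = (π/8 − 8/(9π))·r⁴ = 0.109757 × 1.73⁴ = 0.983143 m⁴.
Centre of pressure: y_p = y_c + I_c/(y_c·A) = 3.73423 + 0.983143/(3.73423 × 4.70124) = 3.73423 + 0.056002 = 3.79023 m along the plane.

h_p = 3.790 m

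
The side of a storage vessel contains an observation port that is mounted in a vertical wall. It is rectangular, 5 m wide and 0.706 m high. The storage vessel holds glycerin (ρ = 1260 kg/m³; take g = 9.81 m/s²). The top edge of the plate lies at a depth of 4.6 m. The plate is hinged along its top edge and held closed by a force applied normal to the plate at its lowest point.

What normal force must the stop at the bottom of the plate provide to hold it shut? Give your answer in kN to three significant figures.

P ≈ 111 kN

γ = ρg = 1260 × 9.81 / 1000 = 12.3606 kN/m³.
The centroid lies 0.706/2 = 0.353 m below the top edge, so the centroid depth is h_c = 4.6 + 0.353 = 4.953 m.
A = 5 × 0.706 = 3.53 m².
Resultant F = γ·h_c·A = 12.3606 × 4.953 × 3.53 = 216.114 kN.
I_c = b·h³/12 = 5 × 0.706³/12 = 0.146623 m⁴.
Centre of pressure: y_p = y_c + I_c/(y_c·A) = 4.953 + 0.146623/(4.953 × 3.53) = 4.953 + 0.00838608 = 4.96139 m along the plane.
The resultant acts 0.353 + 0.00838608 = 0.361386 m (along the plate) below the hinge at the top edge, so the moment about the hinge is M = F × 0.361386 = 216.114 × 0.361386 = 78.1006 kN·m.
A normal force at the bottom, 0.706 m from the hinge, must supply this moment: P = 78.1006/0.706 = 110.624 kN.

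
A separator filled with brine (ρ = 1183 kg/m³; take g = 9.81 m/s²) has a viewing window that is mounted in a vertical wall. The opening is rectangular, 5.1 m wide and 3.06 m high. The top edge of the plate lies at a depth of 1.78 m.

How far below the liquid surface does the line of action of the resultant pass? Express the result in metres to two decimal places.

h_p = 3.55 m

γ = ρg = 1183 × 9.81 / 1000 = 11.60523 kN/m³.
The centroid lies 3.06/2 = 1.53 m below the top edge, so the centroid depth is h_c = 1.78 + 1.53 = 3.31 m.
A = 5.1 × 3.06 = 15.606 m².
Resultant F = γ·h_c·A = 11.60523 × 3.31 × 15.606 = 599.478 kN.
I_c = b·h³/12 = 5.1 × 3.06³/12 = 12.1774 m⁴.
Centre of pressure: y_p = y_c + I_c/(y_c·A) = 3.31 + 12.1774/(3.31 × 15.606) = 3.31 + 0.235741 = 3.54574 m along the plane.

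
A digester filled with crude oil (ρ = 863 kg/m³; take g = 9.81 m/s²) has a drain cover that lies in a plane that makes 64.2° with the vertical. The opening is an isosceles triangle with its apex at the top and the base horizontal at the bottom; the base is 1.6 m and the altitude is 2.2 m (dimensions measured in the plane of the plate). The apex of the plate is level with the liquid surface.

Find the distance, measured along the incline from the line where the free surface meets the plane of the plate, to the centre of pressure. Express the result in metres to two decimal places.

y_p = 1.65 m

γ = ρg = 863 × 9.81 / 1000 = 8.46603 kN/m³.
The plate makes 64.2° with the vertical, i.e. θ = 90° − 64.2° = 25.8° to the horizontal. Measuring y along the incline from the free-surface line, vertical depth h = y·sinθ with sinθ = 0.435231.
With the apex up, the centroid sits 2h/3 = 2 × 2.2/3 = 1.46667 m below the apex, so y_c = 1.46667 m and h_c = 1.46667 × 0.435231 = 0.63834 m.
A = ½ × 1.6 × 2.2 = 1.76 m².
Resultant F = γ·h_c·A = 8.46603 × 0.63834 × 1.76 = 9.5114 kN.
I_c = b·h³/36 = 1.6 × 2.2³/36 = 0.473244 m⁴.
Centre of pressure: y_p = y_c + I_c/(y_c·A) = 1.46667 + 0.473244/(1.46667 × 1.76) = 1.46667 + 0.183333 = 1.65 m along the plane.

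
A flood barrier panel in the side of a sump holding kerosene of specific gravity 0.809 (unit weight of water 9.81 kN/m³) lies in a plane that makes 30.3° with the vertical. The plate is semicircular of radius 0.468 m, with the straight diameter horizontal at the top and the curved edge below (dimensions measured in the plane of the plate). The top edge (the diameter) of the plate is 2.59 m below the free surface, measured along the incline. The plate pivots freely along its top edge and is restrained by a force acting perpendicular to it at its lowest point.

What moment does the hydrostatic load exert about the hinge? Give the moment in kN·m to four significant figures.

γ = 0.809 × 9.81 = 7.93629 kN/m³.
The plate makes 30.3° with the vertical, i.e. θ = 90° − 30.3° = 59.7° to the horizontal. Measuring y along the incline from the free-surface line, vertical depth h = y·sinθ with sinθ = 0.863396.
The centroid of a semicircle lies 4r/(3π) = 0.198625 m from the diameter, here below the top edge, so y_c = 2.59 + 0.198625 = 2.78862 m and h_c = 2.78862 × 0.863396 = 2.40768 m.
A = πr²/2 = π × 0.468²/2 = 0.344042 m².
Resultant F = γ·h_c·A = 7.93629 × 2.40768 × 0.344042 = 6.57397 kN.
I_c = (π/8 − 8/(9π))·r⁴ = 0.109757 × 0.468⁴ = 0.00526521 m⁴.
Centre of pressure: y_p = y_c + I_c/(y_c·A) = 2.78862 + 0.00526521/(2.78862 × 0.344042) = 2.78862 + 0.00548801 = 2.79411 m along the plane.
The resultant acts 0.198625 + 0.00548801 = 0.204113 m (along the plate) below the hinge at the top edge, so the moment about the hinge is M = F × 0.204113 = 6.57397 × 0.204113 = 1.34183 kN·m.

M ≈ 1.342 kN·m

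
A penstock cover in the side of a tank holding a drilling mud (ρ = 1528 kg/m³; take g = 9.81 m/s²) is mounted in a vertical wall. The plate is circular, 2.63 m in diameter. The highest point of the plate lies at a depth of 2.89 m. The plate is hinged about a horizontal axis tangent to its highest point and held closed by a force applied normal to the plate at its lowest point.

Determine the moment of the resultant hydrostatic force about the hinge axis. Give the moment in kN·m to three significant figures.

γ = ρg = 1528 × 9.81 / 1000 = 14.98968 kN/m³.
The centroid is at the centre, 1.315 m below the top of the plate, so the centroid depth is h_c = 2.89 + 1.315 = 4.205 m.
A = π(1.315)² = 5.43252 m².
Resultant F = γ·h_c·A = 14.98968 × 4.205 × 5.43252 = 342.42 kN.
I_c = πr⁴/4 = π × 1.315⁴/4 = 2.34851 m⁴.
Centre of pressure: y_p = y_c + I_c/(y_c·A) = 4.205 + 2.34851/(4.205 × 5.43252) = 4.205 + 0.102808 = 4.30781 m along the plane.
The resultant acts 1.315 + 0.102808 = 1.41781 m (along the plate) below the hinge at the top edge, so the moment about the hinge is M = F × 1.41781 = 342.42 × 1.41781 = 485.487 kN·m.

M ≈ 485 kN·m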